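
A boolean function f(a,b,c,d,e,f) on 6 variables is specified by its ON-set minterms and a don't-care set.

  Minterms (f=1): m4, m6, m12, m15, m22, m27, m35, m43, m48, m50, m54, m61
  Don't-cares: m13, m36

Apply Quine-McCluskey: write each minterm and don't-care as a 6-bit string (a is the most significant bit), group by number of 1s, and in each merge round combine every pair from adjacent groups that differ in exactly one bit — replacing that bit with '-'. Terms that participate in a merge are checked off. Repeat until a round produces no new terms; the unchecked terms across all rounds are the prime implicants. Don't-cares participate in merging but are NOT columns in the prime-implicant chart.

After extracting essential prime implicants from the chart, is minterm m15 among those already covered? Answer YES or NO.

YES

size-2^0 implicants → 000100(✓)  000110(✓)  001100(✓)  001101(✓)  001111(✓)  010110(✓)  011011  100011(✓)  100100(✓)  101011(✓)  110000(✓)  110010(✓)  110110(✓)  111101
size-2^1 implicants → -00100  -10110  0-0110  00-100  0001-0  0011-1  00110-  10-011  110-10  1100-0
Unchecked terms (primes): -00100, -10110, 0-0110, 00-100, 0001-0, 0011-1, 00110-, 011011, 10-011, 110-10, 1100-0, 111101
Minterm coverage:
  m4 ⊆ -00100,00-100,0001-0
  m6 ⊆ 0-0110,0001-0
  m12 ⊆ 00-100,00110-
  m15 ⊆ 0011-1 [E]
  m22 ⊆ -10110,0-0110
  m27 ⊆ 011011 [E]
  m35 ⊆ 10-011 [E]
  m43 ⊆ 10-011 [E]
  m48 ⊆ 1100-0 [E]
  m50 ⊆ 110-10,1100-0
  m54 ⊆ -10110,110-10
  m61 ⊆ 111101 [E]
E = {0011-1, 011011, 10-011, 1100-0, 111101}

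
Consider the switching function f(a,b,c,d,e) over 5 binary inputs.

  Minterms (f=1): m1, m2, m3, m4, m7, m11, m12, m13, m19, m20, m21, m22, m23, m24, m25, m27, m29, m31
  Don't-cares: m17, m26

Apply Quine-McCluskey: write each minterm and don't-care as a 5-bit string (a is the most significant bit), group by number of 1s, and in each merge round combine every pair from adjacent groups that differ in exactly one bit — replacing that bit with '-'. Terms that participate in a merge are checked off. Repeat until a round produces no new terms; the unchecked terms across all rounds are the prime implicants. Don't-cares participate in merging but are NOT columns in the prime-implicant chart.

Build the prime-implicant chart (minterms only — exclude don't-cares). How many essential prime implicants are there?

Round 0: 00001✓ 00010✓ 00011✓ 00100✓ 00111✓ 01011✓ 01100✓ 01101✓ 10001✓ 10011✓ 10100✓ 10101✓ 10110✓ 10111✓ 11000✓ 11001✓ 11010✓ 11011✓ 11101✓ 11111✓
Round 1: -0001✓ -0011✓ -0100 -0111✓ -1011✓ -1101 0-011✓ 0-100 00-11✓ 000-1✓ 0001- 0110- 1-001✓ 1-011✓ 1-101✓ 1-111✓ 10-01✓ 10-11✓ 100-1✓ 101-0✓ 101-1✓ 1010-✓ 1011-✓ 11-01✓ 11-11✓ 110-0✓ 110-1✓ 1100-✓ 1101-✓ 111-1✓
Round 2: --011 -0-11 -00-1 1--01✓ 1--11✓ 1-0-1✓ 1-1-1✓ 10--1✓ 101-- 11--1✓ 110--
Round 3: 1---1
PIs = {--011, -0-11, -00-1, -0100, -1101, 0-100, 0001-, 0110-, 1---1, 101--, 110--}
Coverage chart:
  m1: -00-1 ←essential
  m2: 0001- ←essential
  m3: --011,-0-11,-00-1,0001-
  m4: -0100,0-100
  m7: -0-11 ←essential
  m11: --011 ←essential
  m12: 0-100,0110-
  m13: -1101,0110-
  m19: --011,-0-11,-00-1,1---1
  m20: -0100,101--
  m21: 1---1,101--
  m22: 101-- ←essential
  m23: -0-11,1---1,101--
  m24: 110-- ←essential
  m25: 1---1,110--
  m27: --011,1---1,110--
  m29: -1101,1---1
  m31: 1---1 ←essential
Essential: --011, -0-11, -00-1, 0001-, 1---1, 101--, 110--

7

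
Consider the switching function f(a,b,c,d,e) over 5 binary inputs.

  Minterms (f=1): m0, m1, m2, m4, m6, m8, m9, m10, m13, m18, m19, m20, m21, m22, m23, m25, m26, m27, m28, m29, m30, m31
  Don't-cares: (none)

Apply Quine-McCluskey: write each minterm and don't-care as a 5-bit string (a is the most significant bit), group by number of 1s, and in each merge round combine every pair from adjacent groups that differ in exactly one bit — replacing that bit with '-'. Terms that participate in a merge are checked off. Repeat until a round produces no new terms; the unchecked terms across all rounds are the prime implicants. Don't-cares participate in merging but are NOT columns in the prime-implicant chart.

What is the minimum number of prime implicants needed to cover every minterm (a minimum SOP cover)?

6

size-2^0 implicants → 00000(✓)  00001(✓)  00010(✓)  00100(✓)  00110(✓)  01000(✓)  01001(✓)  01010(✓)  01101(✓)  10010(✓)  10011(✓)  10100(✓)  10101(✓)  10110(✓)  10111(✓)  11001(✓)  11010(✓)  11011(✓)  11100(✓)  11101(✓)  11110(✓)  11111(✓)
size-2^1 implicants → -0010(✓)  -0100(✓)  -0110(✓)  -1001(✓)  -1010(✓)  -1101(✓)  0-000(✓)  0-001(✓)  0-010(✓)  00-00(✓)  00-10(✓)  000-0(✓)  0000-(✓)  001-0(✓)  01-01(✓)  010-0(✓)  0100-(✓)  1-010(✓)  1-011(✓)  1-100(✓)  1-101(✓)  1-110(✓)  1-111(✓)  10-10(✓)  10-11(✓)  1001-(✓)  101-0(✓)  101-1(✓)  1010-(✓)  1011-(✓)  11-01(✓)  11-10(✓)  11-11(✓)  110-1(✓)  1101-(✓)  111-0(✓)  111-1(✓)  1110-(✓)  1111-(✓)
size-2^2 implicants → --010  -0-10  -01-0  -1-01  0-0-0  0-00-  00--0  1--10(✓)  1--11(✓)  1-01-(✓)  1-1-0(✓)  1-1-1(✓)  1-10-(✓)  1-11-(✓)  10-1-(✓)  101--(✓)  11--1  11-1-(✓)  111--(✓)
size-2^3 implicants → 1--1-  1-1--
Unchecked terms (primes): --010, -0-10, -01-0, -1-01, 0-0-0, 0-00-, 00--0, 1--1-, 1-1--, 11--1
Minterm coverage:
  m0 ⊆ 0-0-0,0-00-,00--0
  m1 ⊆ 0-00- [E]
  m2 ⊆ --010,-0-10,0-0-0,00--0
  m4 ⊆ -01-0,00--0
  m6 ⊆ -0-10,-01-0,00--0
  m8 ⊆ 0-0-0,0-00-
  m9 ⊆ -1-01,0-00-
  m10 ⊆ --010,0-0-0
  m13 ⊆ -1-01 [E]
  m18 ⊆ --010,-0-10,1--1-
  m19 ⊆ 1--1- [E]
  m20 ⊆ -01-0,1-1--
  m21 ⊆ 1-1-- [E]
  m22 ⊆ -0-10,-01-0,1--1-,1-1--
  m23 ⊆ 1--1-,1-1--
  m25 ⊆ -1-01,11--1
  m26 ⊆ --010,1--1-
  m27 ⊆ 1--1-,11--1
  m28 ⊆ 1-1-- [E]
  m29 ⊆ -1-01,1-1--,11--1
  m30 ⊆ 1--1-,1-1--
  m31 ⊆ 1--1-,1-1--,11--1
E = {-1-01, 0-00-, 1--1-, 1-1--}
Petrick residual → --010, -01-0
Cover = c'de' + b'ce' + bd'e + a'c'd' + ad + ac  |cover|=6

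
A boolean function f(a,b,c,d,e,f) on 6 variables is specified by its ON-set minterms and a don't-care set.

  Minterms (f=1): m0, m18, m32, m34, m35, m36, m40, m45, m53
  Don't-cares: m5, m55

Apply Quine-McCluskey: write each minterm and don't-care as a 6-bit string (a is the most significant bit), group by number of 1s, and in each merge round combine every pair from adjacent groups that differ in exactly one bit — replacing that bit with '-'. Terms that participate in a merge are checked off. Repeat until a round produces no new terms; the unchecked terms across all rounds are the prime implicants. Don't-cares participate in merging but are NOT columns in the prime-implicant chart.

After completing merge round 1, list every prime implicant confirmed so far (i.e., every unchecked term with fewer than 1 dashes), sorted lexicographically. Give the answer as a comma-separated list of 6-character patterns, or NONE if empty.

[col 0] 000000*, 000101, 010010, 100000*, 100010*, 100011*, 100100*, 101000*, 101101, 110101*, 110111*
[col 1] -00000, 10-000, 100-00, 1000-0, 10001-, 1101-1
Prime implicants: -00000, 000101, 010010, 10-000, 100-00, 1000-0, 10001-, 101101, 1101-1

000101, 010010, 101101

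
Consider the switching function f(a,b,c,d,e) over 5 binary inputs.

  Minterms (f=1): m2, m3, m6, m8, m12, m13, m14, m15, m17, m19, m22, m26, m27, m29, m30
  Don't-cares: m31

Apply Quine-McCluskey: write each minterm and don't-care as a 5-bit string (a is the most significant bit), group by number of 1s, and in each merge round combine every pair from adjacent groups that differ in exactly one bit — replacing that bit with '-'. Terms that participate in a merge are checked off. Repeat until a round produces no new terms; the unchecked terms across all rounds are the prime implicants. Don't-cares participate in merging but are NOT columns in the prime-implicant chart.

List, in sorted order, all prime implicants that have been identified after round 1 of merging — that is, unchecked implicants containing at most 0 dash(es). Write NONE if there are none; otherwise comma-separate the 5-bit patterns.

NONE

Round 0: 00010✓ 00011✓ 00110✓ 01000✓ 01100✓ 01101✓ 01110✓ 01111✓ 10001✓ 10011✓ 10110✓ 11010✓ 11011✓ 11101✓ 11110✓ 11111✓
Round 1: -0011 -0110✓ -1101✓ -1110✓ -1111✓ 0-110✓ 00-10 0001- 01-00 011-0✓ 011-1✓ 0110-✓ 0111-✓ 1-011 1-110✓ 100-1 11-10✓ 11-11✓ 1101-✓ 111-1✓ 1111-✓
Round 2: --110 -11-1 -111- 011-- 11-1-
PIs = {--110, -0011, -11-1, -111-, 00-10, 0001-, 01-00, 011--, 1-011, 100-1, 11-1-}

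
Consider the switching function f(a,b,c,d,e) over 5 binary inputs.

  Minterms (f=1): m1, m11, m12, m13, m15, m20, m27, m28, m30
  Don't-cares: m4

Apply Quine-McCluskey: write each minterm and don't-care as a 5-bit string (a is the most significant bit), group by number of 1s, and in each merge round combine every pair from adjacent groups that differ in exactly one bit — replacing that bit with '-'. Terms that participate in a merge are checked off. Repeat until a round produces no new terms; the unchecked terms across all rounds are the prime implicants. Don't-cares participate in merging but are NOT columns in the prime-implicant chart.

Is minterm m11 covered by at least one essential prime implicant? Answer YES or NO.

YES

size-2^0 implicants → 00001  00100(✓)  01011(✓)  01100(✓)  01101(✓)  01111(✓)  10100(✓)  11011(✓)  11100(✓)  11110(✓)
size-2^1 implicants → -0100(✓)  -1011  -1100(✓)  0-100(✓)  01-11  011-1  0110-  1-100(✓)  111-0
size-2^2 implicants → --100
Unchecked terms (primes): --100, -1011, 00001, 01-11, 011-1, 0110-, 111-0
Minterm coverage:
  m1 ⊆ 00001 [E]
  m11 ⊆ -1011,01-11
  m12 ⊆ --100,0110-
  m13 ⊆ 011-1,0110-
  m15 ⊆ 01-11,011-1
  m20 ⊆ --100 [E]
  m27 ⊆ -1011 [E]
  m28 ⊆ --100,111-0
  m30 ⊆ 111-0 [E]
E = {--100, -1011, 00001, 111-0}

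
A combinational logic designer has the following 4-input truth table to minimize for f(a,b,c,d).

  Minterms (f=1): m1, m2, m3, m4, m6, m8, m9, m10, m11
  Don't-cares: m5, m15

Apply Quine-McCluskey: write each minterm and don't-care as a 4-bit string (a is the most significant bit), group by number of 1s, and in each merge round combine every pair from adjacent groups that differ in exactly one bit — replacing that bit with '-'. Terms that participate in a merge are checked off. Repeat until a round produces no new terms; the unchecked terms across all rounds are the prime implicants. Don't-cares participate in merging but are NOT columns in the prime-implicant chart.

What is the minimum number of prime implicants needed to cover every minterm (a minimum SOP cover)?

4

[col 0] 0001*, 0010*, 0011*, 0100*, 0101*, 0110*, 1000*, 1001*, 1010*, 1011*, 1111*
[col 1] -001*, -010*, -011*, 0-01, 0-10, 00-1*, 001-*, 01-0, 010-, 1-11, 10-0*, 10-1*, 100-*, 101-*
[col 2] -0-1, -01-, 10--
Prime implicants: -0-1, -01-, 0-01, 0-10, 01-0, 010-, 1-11, 10--
PI chart (minterm → PIs covering it):
  1 | -0-1,0-01
  2 | -01-,0-10
  3 | -0-1,-01-
  4 | 01-0,010-
  6 | 0-10,01-0
  8 | 10--  (sole → essential)
  9 | -0-1,10--
  10 | -01-,10--
  11 | -0-1,-01-,1-11,10--
Essential prime implicants: 10--
Petrick residual → -0-1, -01-, 01-0
Minimum SOP uses 4 PIs: b'd + b'c + a'bd' + ab'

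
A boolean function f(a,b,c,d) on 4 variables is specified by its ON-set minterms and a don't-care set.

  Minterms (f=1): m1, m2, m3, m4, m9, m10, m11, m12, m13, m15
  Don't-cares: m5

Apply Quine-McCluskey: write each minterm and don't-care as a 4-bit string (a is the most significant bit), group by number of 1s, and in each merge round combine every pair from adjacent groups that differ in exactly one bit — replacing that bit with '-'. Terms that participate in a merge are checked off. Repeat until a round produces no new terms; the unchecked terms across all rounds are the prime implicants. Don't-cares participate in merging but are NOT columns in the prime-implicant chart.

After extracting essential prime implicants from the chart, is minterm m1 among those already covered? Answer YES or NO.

NO

size-2^0 implicants → 0001(✓)  0010(✓)  0011(✓)  0100(✓)  0101(✓)  1001(✓)  1010(✓)  1011(✓)  1100(✓)  1101(✓)  1111(✓)
size-2^1 implicants → -001(✓)  -010(✓)  -011(✓)  -100(✓)  -101(✓)  0-01(✓)  00-1(✓)  001-(✓)  010-(✓)  1-01(✓)  1-11(✓)  10-1(✓)  101-(✓)  11-1(✓)  110-(✓)
size-2^2 implicants → --01  -0-1  -01-  -10-  1--1
Unchecked terms (primes): --01, -0-1, -01-, -10-, 1--1
Minterm coverage:
  m1 ⊆ --01,-0-1
  m2 ⊆ -01- [E]
  m3 ⊆ -0-1,-01-
  m4 ⊆ -10- [E]
  m9 ⊆ --01,-0-1,1--1
  m10 ⊆ -01- [E]
  m11 ⊆ -0-1,-01-,1--1
  m12 ⊆ -10- [E]
  m13 ⊆ --01,-10-,1--1
  m15 ⊆ 1--1 [E]
E = {-01-, -10-, 1--1}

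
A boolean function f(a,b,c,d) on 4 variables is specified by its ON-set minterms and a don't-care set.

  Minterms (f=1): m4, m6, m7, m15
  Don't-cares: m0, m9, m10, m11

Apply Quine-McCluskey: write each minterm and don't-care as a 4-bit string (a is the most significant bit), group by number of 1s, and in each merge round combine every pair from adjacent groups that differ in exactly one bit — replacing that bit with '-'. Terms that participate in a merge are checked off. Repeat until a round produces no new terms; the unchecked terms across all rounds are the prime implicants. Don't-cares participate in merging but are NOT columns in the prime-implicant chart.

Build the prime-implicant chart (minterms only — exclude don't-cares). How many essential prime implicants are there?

0

Round 0: 0000✓ 0100✓ 0110✓ 0111✓ 1001✓ 1010✓ 1011✓ 1111✓
Round 1: -111 0-00 01-0 011- 1-11 10-1 101-
PIs = {-111, 0-00, 01-0, 011-, 1-11, 10-1, 101-}
Coverage chart:
  m4: 0-00,01-0
  m6: 01-0,011-
  m7: -111,011-
  m15: -111,1-11
(no essential prime implicants)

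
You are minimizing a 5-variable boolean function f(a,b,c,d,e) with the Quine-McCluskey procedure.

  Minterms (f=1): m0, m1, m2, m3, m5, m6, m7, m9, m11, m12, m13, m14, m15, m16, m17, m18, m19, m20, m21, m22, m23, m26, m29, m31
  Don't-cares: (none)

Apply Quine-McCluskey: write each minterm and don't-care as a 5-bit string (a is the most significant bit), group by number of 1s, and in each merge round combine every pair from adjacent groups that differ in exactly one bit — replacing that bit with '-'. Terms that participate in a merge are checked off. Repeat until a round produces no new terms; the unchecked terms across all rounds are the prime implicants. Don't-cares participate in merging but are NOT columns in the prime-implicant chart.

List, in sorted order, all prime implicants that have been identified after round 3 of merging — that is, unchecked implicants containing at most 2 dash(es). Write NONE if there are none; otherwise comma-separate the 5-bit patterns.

0-11-, 011--, 1-010

[col 0] 00000*, 00001*, 00010*, 00011*, 00101*, 00110*, 00111*, 01001*, 01011*, 01100*, 01101*, 01110*, 01111*, 10000*, 10001*, 10010*, 10011*, 10100*, 10101*, 10110*, 10111*, 11010*, 11101*, 11111*
[col 1] -0000*, -0001*, -0010*, -0011*, -0101*, -0110*, -0111*, -1101*, -1111*, 0-001*, 0-011*, 0-101*, 0-110*, 0-111*, 00-01*, 00-10*, 00-11*, 000-0*, 000-1*, 0000-*, 0001-*, 001-1*, 0011-*, 01-01*, 01-11*, 010-1*, 011-0*, 011-1*, 0110-*, 0111-*, 1-010, 1-101*, 1-111*, 10-00*, 10-01*, 10-10*, 10-11*, 100-0*, 100-1*, 1000-*, 1001-*, 101-0*, 101-1*, 1010-*, 1011-*, 111-1*
[col 2] --101*, --111*, -0-01*, -0-10*, -0-11*, -00-0*, -00-1*, -000-*, -001-*, -01-1*, -011-*, -11-1*, 0--01*, 0--11*, 0-0-1*, 0-1-1*, 0-11-, 00--1*, 00-1-*, 000--*, 01--1*, 011--, 1-1-1*, 10--0*, 10--1*, 10-0-*, 10-1-*, 100--*, 101--*
[col 3] --1-1, -0--1, -0-1-, -00--, 0---1, 10---
Prime implicants: --1-1, -0--1, -0-1-, -00--, 0---1, 0-11-, 011--, 1-010, 10---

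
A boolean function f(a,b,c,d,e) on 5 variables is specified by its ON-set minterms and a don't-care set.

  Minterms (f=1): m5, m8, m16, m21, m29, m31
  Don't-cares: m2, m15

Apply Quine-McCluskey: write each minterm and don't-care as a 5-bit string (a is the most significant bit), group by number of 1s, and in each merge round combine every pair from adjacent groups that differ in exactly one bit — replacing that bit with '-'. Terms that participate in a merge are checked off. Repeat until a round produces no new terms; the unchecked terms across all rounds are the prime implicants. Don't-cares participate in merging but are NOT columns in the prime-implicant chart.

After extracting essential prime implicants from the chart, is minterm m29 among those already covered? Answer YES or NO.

NO

Round 0: 00010 00101✓ 01000 01111✓ 10000 10101✓ 11101✓ 11111✓
Round 1: -0101 -1111 1-101 111-1
PIs = {-0101, -1111, 00010, 01000, 1-101, 10000, 111-1}
Coverage chart:
  m5: -0101 ←essential
  m8: 01000 ←essential
  m16: 10000 ←essential
  m21: -0101,1-101
  m29: 1-101,111-1
  m31: -1111,111-1
Essential: -0101, 01000, 10000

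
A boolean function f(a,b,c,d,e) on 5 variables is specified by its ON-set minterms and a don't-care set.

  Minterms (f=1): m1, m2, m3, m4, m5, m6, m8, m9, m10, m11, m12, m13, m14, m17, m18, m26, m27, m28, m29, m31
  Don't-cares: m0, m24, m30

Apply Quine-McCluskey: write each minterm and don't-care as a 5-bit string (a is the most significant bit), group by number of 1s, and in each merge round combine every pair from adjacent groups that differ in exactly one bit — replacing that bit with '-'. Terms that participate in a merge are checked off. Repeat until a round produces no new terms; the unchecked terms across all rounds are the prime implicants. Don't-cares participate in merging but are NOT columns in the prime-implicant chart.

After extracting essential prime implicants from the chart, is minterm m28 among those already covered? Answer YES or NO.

NO

size-2^0 implicants → 00000(✓)  00001(✓)  00010(✓)  00011(✓)  00100(✓)  00101(✓)  00110(✓)  01000(✓)  01001(✓)  01010(✓)  01011(✓)  01100(✓)  01101(✓)  01110(✓)  10001(✓)  10010(✓)  11000(✓)  11010(✓)  11011(✓)  11100(✓)  11101(✓)  11110(✓)  11111(✓)
size-2^1 implicants → -0001  -0010(✓)  -1000(✓)  -1010(✓)  -1011(✓)  -1100(✓)  -1101(✓)  -1110(✓)  0-000(✓)  0-001(✓)  0-010(✓)  0-011(✓)  0-100(✓)  0-101(✓)  0-110(✓)  00-00(✓)  00-01(✓)  00-10(✓)  000-0(✓)  000-1(✓)  0000-(✓)  0001-(✓)  001-0(✓)  0010-(✓)  01-00(✓)  01-01(✓)  01-10(✓)  010-0(✓)  010-1(✓)  0100-(✓)  0101-(✓)  011-0(✓)  0110-(✓)  1-010(✓)  11-00(✓)  11-10(✓)  11-11(✓)  110-0(✓)  1101-(✓)  111-0(✓)  111-1(✓)  1110-(✓)  1111-(✓)
size-2^2 implicants → --010  -1-00(✓)  -1-10(✓)  -10-0(✓)  -101-  -11-0(✓)  -110-  0--00(✓)  0--01(✓)  0--10(✓)  0-0-0(✓)  0-0-1(✓)  0-00-(✓)  0-01-(✓)  0-1-0(✓)  0-10-(✓)  00--0(✓)  00-0-(✓)  000--(✓)  01--0(✓)  01-0-(✓)  010--(✓)  11--0(✓)  11-1-  111--
size-2^3 implicants → -1--0  0---0  0--0-  0-0--
Unchecked terms (primes): --010, -0001, -1--0, -101-, -110-, 0---0, 0--0-, 0-0--, 11-1-, 111--
Minterm coverage:
  m1 ⊆ -0001,0--0-,0-0--
  m2 ⊆ --010,0---0,0-0--
  m3 ⊆ 0-0-- [E]
  m4 ⊆ 0---0,0--0-
  m5 ⊆ 0--0- [E]
  m6 ⊆ 0---0 [E]
  m8 ⊆ -1--0,0---0,0--0-,0-0--
  m9 ⊆ 0--0-,0-0--
  m10 ⊆ --010,-1--0,-101-,0---0,0-0--
  m11 ⊆ -101-,0-0--
  m12 ⊆ -1--0,-110-,0---0,0--0-
  m13 ⊆ -110-,0--0-
  m14 ⊆ -1--0,0---0
  m17 ⊆ -0001 [E]
  m18 ⊆ --010 [E]
  m26 ⊆ --010,-1--0,-101-,11-1-
  m27 ⊆ -101-,11-1-
  m28 ⊆ -1--0,-110-,111--
  m29 ⊆ -110-,111--
  m31 ⊆ 11-1-,111--
E = {--010, -0001, 0---0, 0--0-, 0-0--}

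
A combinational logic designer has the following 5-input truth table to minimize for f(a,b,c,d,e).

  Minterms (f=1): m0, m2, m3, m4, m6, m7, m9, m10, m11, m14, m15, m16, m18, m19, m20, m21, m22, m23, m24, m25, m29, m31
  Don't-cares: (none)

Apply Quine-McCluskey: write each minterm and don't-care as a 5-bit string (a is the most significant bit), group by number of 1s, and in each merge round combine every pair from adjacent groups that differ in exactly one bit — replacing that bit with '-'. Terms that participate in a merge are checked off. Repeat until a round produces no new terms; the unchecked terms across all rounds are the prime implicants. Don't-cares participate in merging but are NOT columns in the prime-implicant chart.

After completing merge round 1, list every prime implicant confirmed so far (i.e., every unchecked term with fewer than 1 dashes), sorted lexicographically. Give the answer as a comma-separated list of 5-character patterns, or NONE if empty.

size-2^0 implicants → 00000(✓)  00010(✓)  00011(✓)  00100(✓)  00110(✓)  00111(✓)  01001(✓)  01010(✓)  01011(✓)  01110(✓)  01111(✓)  10000(✓)  10010(✓)  10011(✓)  10100(✓)  10101(✓)  10110(✓)  10111(✓)  11000(✓)  11001(✓)  11101(✓)  11111(✓)
size-2^1 implicants → -0000(✓)  -0010(✓)  -0011(✓)  -0100(✓)  -0110(✓)  -0111(✓)  -1001  -1111(✓)  0-010(✓)  0-011(✓)  0-110(✓)  0-111(✓)  00-00(✓)  00-10(✓)  00-11(✓)  000-0(✓)  0001-(✓)  001-0(✓)  0011-(✓)  01-10(✓)  01-11(✓)  010-1  0101-(✓)  0111-(✓)  1-000  1-101(✓)  1-111(✓)  10-00(✓)  10-10(✓)  10-11(✓)  100-0(✓)  1001-(✓)  101-0(✓)  101-1(✓)  1010-(✓)  1011-(✓)  11-01  1100-  111-1(✓)
size-2^2 implicants → --111  -0-00(✓)  -0-10(✓)  -0-11(✓)  -00-0(✓)  -001-(✓)  -01-0(✓)  -011-(✓)  0--10(✓)  0--11(✓)  0-01-(✓)  0-11-(✓)  00--0(✓)  00-1-(✓)  01-1-(✓)  1-1-1  10--0(✓)  10-1-(✓)  101--
size-2^3 implicants → -0--0  -0-1-  0--1-
Unchecked terms (primes): --111, -0--0, -0-1-, -1001, 0--1-, 010-1, 1-000, 1-1-1, 101--, 11-01, 1100-

NONE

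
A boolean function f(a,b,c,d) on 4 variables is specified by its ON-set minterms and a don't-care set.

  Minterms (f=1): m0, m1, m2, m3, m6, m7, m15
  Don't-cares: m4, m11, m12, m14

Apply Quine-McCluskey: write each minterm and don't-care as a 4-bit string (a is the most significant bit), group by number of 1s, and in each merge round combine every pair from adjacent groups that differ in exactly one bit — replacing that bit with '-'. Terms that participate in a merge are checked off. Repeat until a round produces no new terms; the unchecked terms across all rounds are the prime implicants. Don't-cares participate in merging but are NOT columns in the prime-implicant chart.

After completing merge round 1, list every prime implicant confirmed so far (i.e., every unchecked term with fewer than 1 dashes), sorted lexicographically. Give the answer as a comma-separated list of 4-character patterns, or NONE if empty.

NONE

[col 0] 0000*, 0001*, 0010*, 0011*, 0100*, 0110*, 0111*, 1011*, 1100*, 1110*, 1111*
[col 1] -011*, -100*, -110*, -111*, 0-00*, 0-10*, 0-11*, 00-0*, 00-1*, 000-*, 001-*, 01-0*, 011-*, 1-11*, 11-0*, 111-*
[col 2] --11, -1-0, -11-, 0--0, 0-1-, 00--
Prime implicants: --11, -1-0, -11-, 0--0, 0-1-, 00--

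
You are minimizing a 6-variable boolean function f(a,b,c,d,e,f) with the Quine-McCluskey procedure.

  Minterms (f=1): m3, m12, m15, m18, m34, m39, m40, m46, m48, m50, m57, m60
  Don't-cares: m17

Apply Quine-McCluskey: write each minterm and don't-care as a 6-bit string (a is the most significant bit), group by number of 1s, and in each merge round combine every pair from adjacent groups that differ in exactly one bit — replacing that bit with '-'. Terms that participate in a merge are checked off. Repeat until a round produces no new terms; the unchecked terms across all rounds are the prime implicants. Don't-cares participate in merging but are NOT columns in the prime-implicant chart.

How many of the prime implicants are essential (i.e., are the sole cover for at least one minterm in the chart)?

Round 0: 000011 001100 001111 010001 010010✓ 100010✓ 100111 101000 101110 110000✓ 110010✓ 111001 111100
Round 1: -10010 1-0010 1100-0
PIs = {-10010, 000011, 001100, 001111, 010001, 1-0010, 100111, 101000, 101110, 1100-0, 111001, 111100}
Coverage chart:
  m3: 000011 ←essential
  m12: 001100 ←essential
  m15: 001111 ←essential
  m18: -10010 ←essential
  m34: 1-0010 ←essential
  m39: 100111 ←essential
  m40: 101000 ←essential
  m46: 101110 ←essential
  m48: 1100-0 ←essential
  m50: -10010,1-0010,1100-0
  m57: 111001 ←essential
  m60: 111100 ←essential
Essential: -10010, 000011, 001100, 001111, 1-0010, 100111, 101000, 101110, 1100-0, 111001, 111100

11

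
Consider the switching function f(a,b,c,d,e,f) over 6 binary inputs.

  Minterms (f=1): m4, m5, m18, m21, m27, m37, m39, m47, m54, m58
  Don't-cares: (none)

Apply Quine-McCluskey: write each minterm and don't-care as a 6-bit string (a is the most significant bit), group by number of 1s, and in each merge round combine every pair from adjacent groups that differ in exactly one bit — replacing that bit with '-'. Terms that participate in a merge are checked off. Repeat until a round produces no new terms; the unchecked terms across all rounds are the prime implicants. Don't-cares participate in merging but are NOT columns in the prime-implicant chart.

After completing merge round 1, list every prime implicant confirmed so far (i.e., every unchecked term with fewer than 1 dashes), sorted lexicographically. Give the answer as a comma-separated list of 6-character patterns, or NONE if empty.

010010, 011011, 110110, 111010

Round 0: 000100✓ 000101✓ 010010 010101✓ 011011 100101✓ 100111✓ 101111✓ 110110 111010
Round 1: -00101 0-0101 00010- 10-111 1001-1
PIs = {-00101, 0-0101, 00010-, 010010, 011011, 10-111, 1001-1, 110110, 111010}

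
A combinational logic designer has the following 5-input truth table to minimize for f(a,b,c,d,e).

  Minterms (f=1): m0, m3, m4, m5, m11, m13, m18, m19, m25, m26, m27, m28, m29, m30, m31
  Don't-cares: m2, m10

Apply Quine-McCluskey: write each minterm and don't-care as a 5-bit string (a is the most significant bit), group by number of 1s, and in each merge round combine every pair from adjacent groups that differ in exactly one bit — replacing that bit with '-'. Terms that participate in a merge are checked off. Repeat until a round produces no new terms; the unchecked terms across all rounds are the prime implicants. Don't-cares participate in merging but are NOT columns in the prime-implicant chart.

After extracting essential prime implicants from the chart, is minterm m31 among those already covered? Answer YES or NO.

Round 0: 00000✓ 00010✓ 00011✓ 00100✓ 00101✓ 01010✓ 01011✓ 01101✓ 10010✓ 10011✓ 11001✓ 11010✓ 11011✓ 11100✓ 11101✓ 11110✓ 11111✓
Round 1: -0010✓ -0011✓ -1010✓ -1011✓ -1101 0-010✓ 0-011✓ 0-101 00-00 000-0 0001-✓ 0010- 0101-✓ 1-010✓ 1-011✓ 1001-✓ 11-01✓ 11-10✓ 11-11✓ 110-1✓ 1101-✓ 111-0✓ 111-1✓ 1110-✓ 1111-✓
Round 2: --010✓ --011✓ -001-✓ -101-✓ 0-01-✓ 1-01-✓ 11--1 11-1- 111--
Round 3: --01-
PIs = {--01-, -1101, 0-101, 00-00, 000-0, 0010-, 11--1, 11-1-, 111--}
Coverage chart:
  m0: 00-00,000-0
  m3: --01- ←essential
  m4: 00-00,0010-
  m5: 0-101,0010-
  m11: --01- ←essential
  m13: -1101,0-101
  m18: --01- ←essential
  m19: --01- ←essential
  m25: 11--1 ←essential
  m26: --01-,11-1-
  m27: --01-,11--1,11-1-
  m28: 111-- ←essential
  m29: -1101,11--1,111--
  m30: 11-1-,111--
  m31: 11--1,11-1-,111--
Essential: --01-, 11--1, 111--

YES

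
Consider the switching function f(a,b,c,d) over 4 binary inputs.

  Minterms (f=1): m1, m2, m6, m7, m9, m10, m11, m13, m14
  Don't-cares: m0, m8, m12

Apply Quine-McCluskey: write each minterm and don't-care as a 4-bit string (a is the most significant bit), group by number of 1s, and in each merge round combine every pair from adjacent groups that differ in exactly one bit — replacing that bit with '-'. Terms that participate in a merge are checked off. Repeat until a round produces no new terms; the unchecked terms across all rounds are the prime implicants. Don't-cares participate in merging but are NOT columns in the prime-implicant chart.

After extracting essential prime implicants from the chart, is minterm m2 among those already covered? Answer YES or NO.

size-2^0 implicants → 0000(✓)  0001(✓)  0010(✓)  0110(✓)  0111(✓)  1000(✓)  1001(✓)  1010(✓)  1011(✓)  1100(✓)  1101(✓)  1110(✓)
size-2^1 implicants → -000(✓)  -001(✓)  -010(✓)  -110(✓)  0-10(✓)  00-0(✓)  000-(✓)  011-  1-00(✓)  1-01(✓)  1-10(✓)  10-0(✓)  10-1(✓)  100-(✓)  101-(✓)  11-0(✓)  110-(✓)
size-2^2 implicants → --10  -0-0  -00-  1--0  1-0-  10--
Unchecked terms (primes): --10, -0-0, -00-, 011-, 1--0, 1-0-, 10--
Minterm coverage:
  m1 ⊆ -00- [E]
  m2 ⊆ --10,-0-0
  m6 ⊆ --10,011-
  m7 ⊆ 011- [E]
  m9 ⊆ -00-,1-0-,10--
  m10 ⊆ --10,-0-0,1--0,10--
  m11 ⊆ 10-- [E]
  m13 ⊆ 1-0- [E]
  m14 ⊆ --10,1--0
E = {-00-, 011-, 1-0-, 10--}

NO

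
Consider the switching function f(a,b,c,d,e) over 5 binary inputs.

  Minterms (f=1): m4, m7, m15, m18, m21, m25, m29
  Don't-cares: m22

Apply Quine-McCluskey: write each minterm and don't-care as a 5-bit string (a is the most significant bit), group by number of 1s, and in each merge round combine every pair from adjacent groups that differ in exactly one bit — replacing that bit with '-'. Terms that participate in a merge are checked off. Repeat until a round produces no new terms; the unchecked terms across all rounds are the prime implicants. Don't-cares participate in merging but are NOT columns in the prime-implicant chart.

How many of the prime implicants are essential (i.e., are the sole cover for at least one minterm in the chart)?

5

size-2^0 implicants → 00100  00111(✓)  01111(✓)  10010(✓)  10101(✓)  10110(✓)  11001(✓)  11101(✓)
size-2^1 implicants → 0-111  1-101  10-10  11-01
Unchecked terms (primes): 0-111, 00100, 1-101, 10-10, 11-01
Minterm coverage:
  m4 ⊆ 00100 [E]
  m7 ⊆ 0-111 [E]
  m15 ⊆ 0-111 [E]
  m18 ⊆ 10-10 [E]
  m21 ⊆ 1-101 [E]
  m25 ⊆ 11-01 [E]
  m29 ⊆ 1-101,11-01
E = {0-111, 00100, 1-101, 10-10, 11-01}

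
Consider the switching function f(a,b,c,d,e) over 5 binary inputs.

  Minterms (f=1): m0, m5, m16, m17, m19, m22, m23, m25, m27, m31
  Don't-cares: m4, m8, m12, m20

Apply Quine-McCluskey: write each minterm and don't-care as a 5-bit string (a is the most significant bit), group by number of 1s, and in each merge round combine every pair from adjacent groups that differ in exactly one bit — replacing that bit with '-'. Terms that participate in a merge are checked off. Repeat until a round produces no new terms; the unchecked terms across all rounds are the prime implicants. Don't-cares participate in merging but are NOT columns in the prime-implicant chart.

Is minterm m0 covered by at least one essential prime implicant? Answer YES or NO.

[col 0] 00000*, 00100*, 00101*, 01000*, 01100*, 10000*, 10001*, 10011*, 10100*, 10110*, 10111*, 11001*, 11011*, 11111*
[col 1] -0000*, -0100*, 0-000*, 0-100*, 00-00*, 0010-, 01-00*, 1-001*, 1-011*, 1-111*, 10-00*, 10-11*, 100-1*, 1000-, 101-0, 1011-, 11-11*, 110-1*
[col 2] -0-00, 0--00, 1--11, 1-0-1
Prime implicants: -0-00, 0--00, 0010-, 1--11, 1-0-1, 1000-, 101-0, 1011-
PI chart (minterm → PIs covering it):
  0 | -0-00,0--00
  5 | 0010-  (sole → essential)
  16 | -0-00,1000-
  17 | 1-0-1,1000-
  19 | 1--11,1-0-1
  22 | 101-0,1011-
  23 | 1--11,1011-
  25 | 1-0-1  (sole → essential)
  27 | 1--11,1-0-1
  31 | 1--11  (sole → essential)
Essential prime implicants: 0010-, 1--11, 1-0-1

NO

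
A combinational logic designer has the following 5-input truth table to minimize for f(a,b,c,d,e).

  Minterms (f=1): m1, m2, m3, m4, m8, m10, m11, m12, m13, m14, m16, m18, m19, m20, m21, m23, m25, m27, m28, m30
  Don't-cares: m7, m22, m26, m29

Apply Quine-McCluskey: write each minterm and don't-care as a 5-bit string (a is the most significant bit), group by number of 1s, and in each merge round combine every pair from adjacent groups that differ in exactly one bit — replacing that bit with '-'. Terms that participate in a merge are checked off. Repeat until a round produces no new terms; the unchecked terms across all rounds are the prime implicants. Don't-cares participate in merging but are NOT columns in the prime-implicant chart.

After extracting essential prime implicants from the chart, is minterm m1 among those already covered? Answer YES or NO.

Round 0: 00001✓ 00010✓ 00011✓ 00100✓ 00111✓ 01000✓ 01010✓ 01011✓ 01100✓ 01101✓ 01110✓ 10000✓ 10010✓ 10011✓ 10100✓ 10101✓ 10110✓ 10111✓ 11001✓ 11010✓ 11011✓ 11100✓ 11101✓ 11110✓
Round 1: -0010✓ -0011✓ -0100✓ -0111✓ -1010✓ -1011✓ -1100✓ -1101✓ -1110✓ 0-010✓ 0-011✓ 0-100✓ 00-11✓ 000-1 0001-✓ 01-00✓ 01-10✓ 010-0✓ 0101-✓ 011-0✓ 0110-✓ 1-010✓ 1-011✓ 1-100✓ 1-101✓ 1-110✓ 10-00✓ 10-10✓ 10-11✓ 100-0✓ 1001-✓ 101-0✓ 101-1✓ 1010-✓ 1011-✓ 11-01 11-10✓ 110-1 1101-✓ 111-0✓ 1110-✓
Round 2: --010✓ --011✓ --100 -0-11 -001-✓ -1-10 -101-✓ -11-0 -110- 0-01-✓ 01--0 1--10 1-01-✓ 1-1-0 1-10- 10--0 10-1- 101--
Round 3: --01-
PIs = {--01-, --100, -0-11, -1-10, -11-0, -110-, 000-1, 01--0, 1--10, 1-1-0, 1-10-, 10--0, 10-1-, 101--, 11-01, 110-1}
Coverage chart:
  m1: 000-1 ←essential
  m2: --01- ←essential
  m3: --01-,-0-11,000-1
  m4: --100 ←essential
  m8: 01--0 ←essential
  m10: --01-,-1-10,01--0
  m11: --01- ←essential
  m12: --100,-11-0,-110-,01--0
  m13: -110- ←essential
  m14: -1-10,-11-0,01--0
  m16: 10--0 ←essential
  m18: --01-,1--10,10--0,10-1-
  m19: --01-,-0-11,10-1-
  m20: --100,1-1-0,1-10-,10--0,101--
  m21: 1-10-,101--
  m23: -0-11,10-1-,101--
  m25: 11-01,110-1
  m27: --01-,110-1
  m28: --100,-11-0,-110-,1-1-0,1-10-
  m30: -1-10,-11-0,1--10,1-1-0
Essential: --01-, --100, -110-, 000-1, 01--0, 10--0

YES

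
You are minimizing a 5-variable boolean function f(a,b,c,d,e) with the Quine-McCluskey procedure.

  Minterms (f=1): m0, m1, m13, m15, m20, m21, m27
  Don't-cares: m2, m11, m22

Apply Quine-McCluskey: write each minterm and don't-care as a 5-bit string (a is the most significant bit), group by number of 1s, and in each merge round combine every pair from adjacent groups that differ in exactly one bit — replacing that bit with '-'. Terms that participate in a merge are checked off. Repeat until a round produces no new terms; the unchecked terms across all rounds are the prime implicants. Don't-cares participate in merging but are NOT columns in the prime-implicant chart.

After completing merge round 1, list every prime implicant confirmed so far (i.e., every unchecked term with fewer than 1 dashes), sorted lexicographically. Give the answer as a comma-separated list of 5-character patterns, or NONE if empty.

NONE

Round 0: 00000✓ 00001✓ 00010✓ 01011✓ 01101✓ 01111✓ 10100✓ 10101✓ 10110✓ 11011✓
Round 1: -1011 000-0 0000- 01-11 011-1 101-0 1010-
PIs = {-1011, 000-0, 0000-, 01-11, 011-1, 101-0, 1010-}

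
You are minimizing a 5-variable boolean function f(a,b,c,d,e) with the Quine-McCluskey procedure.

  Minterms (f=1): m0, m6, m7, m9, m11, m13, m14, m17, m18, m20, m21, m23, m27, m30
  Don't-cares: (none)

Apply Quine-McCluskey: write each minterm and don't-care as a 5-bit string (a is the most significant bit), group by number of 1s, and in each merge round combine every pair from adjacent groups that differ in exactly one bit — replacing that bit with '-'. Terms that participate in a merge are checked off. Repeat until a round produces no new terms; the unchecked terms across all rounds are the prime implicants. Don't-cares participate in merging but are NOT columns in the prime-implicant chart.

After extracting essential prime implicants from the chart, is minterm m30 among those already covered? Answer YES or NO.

YES

size-2^0 implicants → 00000  00110(✓)  00111(✓)  01001(✓)  01011(✓)  01101(✓)  01110(✓)  10001(✓)  10010  10100(✓)  10101(✓)  10111(✓)  11011(✓)  11110(✓)
size-2^1 implicants → -0111  -1011  -1110  0-110  0011-  01-01  010-1  10-01  101-1  1010-
Unchecked terms (primes): -0111, -1011, -1110, 0-110, 00000, 0011-, 01-01, 010-1, 10-01, 10010, 101-1, 1010-
Minterm coverage:
  m0 ⊆ 00000 [E]
  m6 ⊆ 0-110,0011-
  m7 ⊆ -0111,0011-
  m9 ⊆ 01-01,010-1
  m11 ⊆ -1011,010-1
  m13 ⊆ 01-01 [E]
  m14 ⊆ -1110,0-110
  m17 ⊆ 10-01 [E]
  m18 ⊆ 10010 [E]
  m20 ⊆ 1010- [E]
  m21 ⊆ 10-01,101-1,1010-
  m23 ⊆ -0111,101-1
  m27 ⊆ -1011 [E]
  m30 ⊆ -1110 [E]
E = {-1011, -1110, 00000, 01-01, 10-01, 10010, 1010-}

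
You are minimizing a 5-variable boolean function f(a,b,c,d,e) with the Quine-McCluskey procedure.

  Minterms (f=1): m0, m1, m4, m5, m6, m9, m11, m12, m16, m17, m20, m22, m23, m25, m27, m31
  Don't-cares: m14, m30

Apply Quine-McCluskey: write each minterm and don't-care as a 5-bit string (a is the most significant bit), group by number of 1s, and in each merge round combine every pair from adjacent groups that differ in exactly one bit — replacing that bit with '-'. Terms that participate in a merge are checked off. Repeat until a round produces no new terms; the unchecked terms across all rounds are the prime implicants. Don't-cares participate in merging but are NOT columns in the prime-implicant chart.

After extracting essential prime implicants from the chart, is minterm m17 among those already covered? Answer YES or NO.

NO

Round 0: 00000✓ 00001✓ 00100✓ 00101✓ 00110✓ 01001✓ 01011✓ 01100✓ 01110✓ 10000✓ 10001✓ 10100✓ 10110✓ 10111✓ 11001✓ 11011✓ 11110✓ 11111✓
Round 1: -0000✓ -0001✓ -0100✓ -0110✓ -1001✓ -1011✓ -1110✓ 0-001✓ 0-100✓ 0-110✓ 00-00✓ 00-01✓ 0000-✓ 001-0✓ 0010-✓ 010-1✓ 011-0✓ 1-001✓ 1-110✓ 1-111✓ 10-00✓ 1000-✓ 101-0✓ 1011-✓ 11-11 110-1✓ 1111-✓
Round 2: --001 --110 -0-00 -000- -01-0 -10-1 0-1-0 00-0- 1-11-
PIs = {--001, --110, -0-00, -000-, -01-0, -10-1, 0-1-0, 00-0-, 1-11-, 11-11}
Coverage chart:
  m0: -0-00,-000-,00-0-
  m1: --001,-000-,00-0-
  m4: -0-00,-01-0,0-1-0,00-0-
  m5: 00-0- ←essential
  m6: --110,-01-0,0-1-0
  m9: --001,-10-1
  m11: -10-1 ←essential
  m12: 0-1-0 ←essential
  m16: -0-00,-000-
  m17: --001,-000-
  m20: -0-00,-01-0
  m22: --110,-01-0,1-11-
  m23: 1-11- ←essential
  m25: --001,-10-1
  m27: -10-1,11-11
  m31: 1-11-,11-11
Essential: -10-1, 0-1-0, 00-0-, 1-11-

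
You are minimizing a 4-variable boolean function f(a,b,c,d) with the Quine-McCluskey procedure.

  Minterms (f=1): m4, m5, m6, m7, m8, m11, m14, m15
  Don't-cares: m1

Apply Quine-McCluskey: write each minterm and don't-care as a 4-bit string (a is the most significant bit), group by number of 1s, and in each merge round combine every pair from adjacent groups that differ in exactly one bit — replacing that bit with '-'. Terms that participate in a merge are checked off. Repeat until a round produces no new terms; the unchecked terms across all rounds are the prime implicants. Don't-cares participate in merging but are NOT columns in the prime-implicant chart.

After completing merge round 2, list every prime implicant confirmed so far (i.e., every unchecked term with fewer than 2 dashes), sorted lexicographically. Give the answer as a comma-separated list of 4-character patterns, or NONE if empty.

[col 0] 0001*, 0100*, 0101*, 0110*, 0111*, 1000, 1011*, 1110*, 1111*
[col 1] -110*, -111*, 0-01, 01-0*, 01-1*, 010-*, 011-*, 1-11, 111-*
[col 2] -11-, 01--
Prime implicants: -11-, 0-01, 01--, 1-11, 1000

0-01, 1-11, 1000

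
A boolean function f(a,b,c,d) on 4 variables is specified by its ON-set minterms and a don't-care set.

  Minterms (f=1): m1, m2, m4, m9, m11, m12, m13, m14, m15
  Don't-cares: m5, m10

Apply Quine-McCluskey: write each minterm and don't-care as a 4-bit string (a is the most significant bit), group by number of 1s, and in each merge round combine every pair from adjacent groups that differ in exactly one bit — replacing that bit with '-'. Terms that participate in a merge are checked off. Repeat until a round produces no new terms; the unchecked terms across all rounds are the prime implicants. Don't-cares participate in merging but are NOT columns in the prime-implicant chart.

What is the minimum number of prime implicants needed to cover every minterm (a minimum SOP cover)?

Round 0: 0001✓ 0010✓ 0100✓ 0101✓ 1001✓ 1010✓ 1011✓ 1100✓ 1101✓ 1110✓ 1111✓
Round 1: -001✓ -010 -100✓ -101✓ 0-01✓ 010-✓ 1-01✓ 1-10✓ 1-11✓ 10-1✓ 101-✓ 11-0✓ 11-1✓ 110-✓ 111-✓
Round 2: --01 -10- 1--1 1-1- 11--
PIs = {--01, -010, -10-, 1--1, 1-1-, 11--}
Coverage chart:
  m1: --01 ←essential
  m2: -010 ←essential
  m4: -10- ←essential
  m9: --01,1--1
  m11: 1--1,1-1-
  m12: -10-,11--
  m13: --01,-10-,1--1,11--
  m14: 1-1-,11--
  m15: 1--1,1-1-,11--
Essential: --01, -010, -10-
Petrick residual → 1-1-
Min cover (4 terms): c'd + b'cd' + bc' + ac

4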